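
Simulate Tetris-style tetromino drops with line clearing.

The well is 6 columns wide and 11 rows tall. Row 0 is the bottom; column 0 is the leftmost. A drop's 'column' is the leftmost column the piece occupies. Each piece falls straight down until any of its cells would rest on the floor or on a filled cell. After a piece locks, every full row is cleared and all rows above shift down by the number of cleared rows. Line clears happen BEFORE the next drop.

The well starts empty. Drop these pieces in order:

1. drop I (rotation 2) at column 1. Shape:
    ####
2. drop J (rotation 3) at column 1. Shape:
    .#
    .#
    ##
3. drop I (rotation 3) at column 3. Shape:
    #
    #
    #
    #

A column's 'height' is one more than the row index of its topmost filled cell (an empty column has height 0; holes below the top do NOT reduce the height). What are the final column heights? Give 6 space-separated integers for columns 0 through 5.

Drop 1: I rot2 at col 1 lands with bottom-row=0; cleared 0 line(s) (total 0); column heights now [0 1 1 1 1 0], max=1
Drop 2: J rot3 at col 1 lands with bottom-row=1; cleared 0 line(s) (total 0); column heights now [0 2 4 1 1 0], max=4
Drop 3: I rot3 at col 3 lands with bottom-row=1; cleared 0 line(s) (total 0); column heights now [0 2 4 5 1 0], max=5

Answer: 0 2 4 5 1 0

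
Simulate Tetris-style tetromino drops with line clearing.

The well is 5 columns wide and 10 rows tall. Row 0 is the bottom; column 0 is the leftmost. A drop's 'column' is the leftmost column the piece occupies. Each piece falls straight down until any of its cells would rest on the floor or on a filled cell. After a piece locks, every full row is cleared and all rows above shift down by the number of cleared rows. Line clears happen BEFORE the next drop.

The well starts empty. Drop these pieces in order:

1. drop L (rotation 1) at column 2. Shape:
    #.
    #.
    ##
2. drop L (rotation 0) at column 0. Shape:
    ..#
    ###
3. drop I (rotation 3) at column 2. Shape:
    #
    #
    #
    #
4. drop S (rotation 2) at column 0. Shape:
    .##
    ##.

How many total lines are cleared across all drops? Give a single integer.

Drop 1: L rot1 at col 2 lands with bottom-row=0; cleared 0 line(s) (total 0); column heights now [0 0 3 1 0], max=3
Drop 2: L rot0 at col 0 lands with bottom-row=3; cleared 0 line(s) (total 0); column heights now [4 4 5 1 0], max=5
Drop 3: I rot3 at col 2 lands with bottom-row=5; cleared 0 line(s) (total 0); column heights now [4 4 9 1 0], max=9
Drop 4: S rot2 at col 0 lands with bottom-row=8; cleared 0 line(s) (total 0); column heights now [9 10 10 1 0], max=10

Answer: 0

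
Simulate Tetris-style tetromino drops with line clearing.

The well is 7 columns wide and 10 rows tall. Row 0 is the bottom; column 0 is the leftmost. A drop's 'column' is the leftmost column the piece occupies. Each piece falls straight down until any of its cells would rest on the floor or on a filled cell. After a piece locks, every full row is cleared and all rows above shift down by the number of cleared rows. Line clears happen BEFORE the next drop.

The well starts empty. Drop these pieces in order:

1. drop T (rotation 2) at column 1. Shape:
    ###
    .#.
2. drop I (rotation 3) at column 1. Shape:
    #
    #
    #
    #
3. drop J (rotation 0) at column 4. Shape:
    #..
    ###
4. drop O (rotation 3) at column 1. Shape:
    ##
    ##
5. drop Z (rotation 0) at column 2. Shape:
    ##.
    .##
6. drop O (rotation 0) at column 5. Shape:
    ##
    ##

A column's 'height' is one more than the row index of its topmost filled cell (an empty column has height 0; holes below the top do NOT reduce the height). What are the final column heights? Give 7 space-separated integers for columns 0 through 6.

Drop 1: T rot2 at col 1 lands with bottom-row=0; cleared 0 line(s) (total 0); column heights now [0 2 2 2 0 0 0], max=2
Drop 2: I rot3 at col 1 lands with bottom-row=2; cleared 0 line(s) (total 0); column heights now [0 6 2 2 0 0 0], max=6
Drop 3: J rot0 at col 4 lands with bottom-row=0; cleared 0 line(s) (total 0); column heights now [0 6 2 2 2 1 1], max=6
Drop 4: O rot3 at col 1 lands with bottom-row=6; cleared 0 line(s) (total 0); column heights now [0 8 8 2 2 1 1], max=8
Drop 5: Z rot0 at col 2 lands with bottom-row=7; cleared 0 line(s) (total 0); column heights now [0 8 9 9 8 1 1], max=9
Drop 6: O rot0 at col 5 lands with bottom-row=1; cleared 0 line(s) (total 0); column heights now [0 8 9 9 8 3 3], max=9

Answer: 0 8 9 9 8 3 3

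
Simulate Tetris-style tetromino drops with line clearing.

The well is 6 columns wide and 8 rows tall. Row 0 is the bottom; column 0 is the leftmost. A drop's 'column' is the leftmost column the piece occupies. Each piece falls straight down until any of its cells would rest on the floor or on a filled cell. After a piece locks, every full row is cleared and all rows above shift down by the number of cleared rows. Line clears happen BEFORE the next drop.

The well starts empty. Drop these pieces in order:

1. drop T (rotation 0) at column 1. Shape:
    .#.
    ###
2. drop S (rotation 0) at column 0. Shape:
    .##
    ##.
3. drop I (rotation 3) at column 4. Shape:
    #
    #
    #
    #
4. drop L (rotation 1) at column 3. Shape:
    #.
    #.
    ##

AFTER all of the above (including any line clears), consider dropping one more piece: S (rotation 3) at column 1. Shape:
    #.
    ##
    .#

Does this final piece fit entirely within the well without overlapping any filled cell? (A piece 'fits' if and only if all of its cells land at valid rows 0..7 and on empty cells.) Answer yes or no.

Answer: yes

Derivation:
Drop 1: T rot0 at col 1 lands with bottom-row=0; cleared 0 line(s) (total 0); column heights now [0 1 2 1 0 0], max=2
Drop 2: S rot0 at col 0 lands with bottom-row=1; cleared 0 line(s) (total 0); column heights now [2 3 3 1 0 0], max=3
Drop 3: I rot3 at col 4 lands with bottom-row=0; cleared 0 line(s) (total 0); column heights now [2 3 3 1 4 0], max=4
Drop 4: L rot1 at col 3 lands with bottom-row=4; cleared 0 line(s) (total 0); column heights now [2 3 3 7 5 0], max=7
Test piece S rot3 at col 1 (width 2): heights before test = [2 3 3 7 5 0]; fits = True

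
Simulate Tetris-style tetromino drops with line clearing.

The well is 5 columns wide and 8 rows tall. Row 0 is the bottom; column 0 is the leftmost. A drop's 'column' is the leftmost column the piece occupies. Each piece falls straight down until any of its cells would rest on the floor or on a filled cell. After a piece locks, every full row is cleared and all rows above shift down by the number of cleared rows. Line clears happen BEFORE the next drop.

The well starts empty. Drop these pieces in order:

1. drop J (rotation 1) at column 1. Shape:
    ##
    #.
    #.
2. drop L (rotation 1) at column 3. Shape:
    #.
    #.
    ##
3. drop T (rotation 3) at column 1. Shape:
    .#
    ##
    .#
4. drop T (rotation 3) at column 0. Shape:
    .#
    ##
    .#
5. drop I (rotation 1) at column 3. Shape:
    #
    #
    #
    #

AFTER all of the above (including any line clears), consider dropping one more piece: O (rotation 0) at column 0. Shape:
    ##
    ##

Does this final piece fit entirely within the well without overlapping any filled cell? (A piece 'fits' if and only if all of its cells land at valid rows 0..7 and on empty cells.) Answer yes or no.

Answer: no

Derivation:
Drop 1: J rot1 at col 1 lands with bottom-row=0; cleared 0 line(s) (total 0); column heights now [0 3 3 0 0], max=3
Drop 2: L rot1 at col 3 lands with bottom-row=0; cleared 0 line(s) (total 0); column heights now [0 3 3 3 1], max=3
Drop 3: T rot3 at col 1 lands with bottom-row=3; cleared 0 line(s) (total 0); column heights now [0 5 6 3 1], max=6
Drop 4: T rot3 at col 0 lands with bottom-row=5; cleared 0 line(s) (total 0); column heights now [7 8 6 3 1], max=8
Drop 5: I rot1 at col 3 lands with bottom-row=3; cleared 0 line(s) (total 0); column heights now [7 8 6 7 1], max=8
Test piece O rot0 at col 0 (width 2): heights before test = [7 8 6 7 1]; fits = False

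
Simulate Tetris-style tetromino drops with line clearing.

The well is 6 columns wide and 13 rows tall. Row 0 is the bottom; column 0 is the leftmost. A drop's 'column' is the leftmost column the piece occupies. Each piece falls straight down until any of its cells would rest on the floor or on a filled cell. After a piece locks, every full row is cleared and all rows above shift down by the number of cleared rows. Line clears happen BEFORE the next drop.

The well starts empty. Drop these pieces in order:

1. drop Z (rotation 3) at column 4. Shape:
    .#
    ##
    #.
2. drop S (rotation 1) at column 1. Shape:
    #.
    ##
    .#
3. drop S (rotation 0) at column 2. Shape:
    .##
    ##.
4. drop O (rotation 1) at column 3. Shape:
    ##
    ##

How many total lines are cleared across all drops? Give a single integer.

Answer: 0

Derivation:
Drop 1: Z rot3 at col 4 lands with bottom-row=0; cleared 0 line(s) (total 0); column heights now [0 0 0 0 2 3], max=3
Drop 2: S rot1 at col 1 lands with bottom-row=0; cleared 0 line(s) (total 0); column heights now [0 3 2 0 2 3], max=3
Drop 3: S rot0 at col 2 lands with bottom-row=2; cleared 0 line(s) (total 0); column heights now [0 3 3 4 4 3], max=4
Drop 4: O rot1 at col 3 lands with bottom-row=4; cleared 0 line(s) (total 0); column heights now [0 3 3 6 6 3], max=6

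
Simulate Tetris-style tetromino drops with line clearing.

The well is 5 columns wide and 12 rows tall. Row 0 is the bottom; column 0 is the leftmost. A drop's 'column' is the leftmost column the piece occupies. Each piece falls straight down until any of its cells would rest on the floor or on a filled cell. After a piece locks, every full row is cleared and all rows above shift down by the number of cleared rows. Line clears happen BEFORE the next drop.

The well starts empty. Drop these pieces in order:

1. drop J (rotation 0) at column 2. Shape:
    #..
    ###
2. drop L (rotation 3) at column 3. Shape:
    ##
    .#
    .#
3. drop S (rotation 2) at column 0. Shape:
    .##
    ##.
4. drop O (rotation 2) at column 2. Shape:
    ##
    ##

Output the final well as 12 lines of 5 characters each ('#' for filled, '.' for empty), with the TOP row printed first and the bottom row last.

Answer: .....
.....
.....
.....
.....
.....
..##.
..##.
...##
.##.#
###.#
..###

Derivation:
Drop 1: J rot0 at col 2 lands with bottom-row=0; cleared 0 line(s) (total 0); column heights now [0 0 2 1 1], max=2
Drop 2: L rot3 at col 3 lands with bottom-row=1; cleared 0 line(s) (total 0); column heights now [0 0 2 4 4], max=4
Drop 3: S rot2 at col 0 lands with bottom-row=1; cleared 0 line(s) (total 0); column heights now [2 3 3 4 4], max=4
Drop 4: O rot2 at col 2 lands with bottom-row=4; cleared 0 line(s) (total 0); column heights now [2 3 6 6 4], max=6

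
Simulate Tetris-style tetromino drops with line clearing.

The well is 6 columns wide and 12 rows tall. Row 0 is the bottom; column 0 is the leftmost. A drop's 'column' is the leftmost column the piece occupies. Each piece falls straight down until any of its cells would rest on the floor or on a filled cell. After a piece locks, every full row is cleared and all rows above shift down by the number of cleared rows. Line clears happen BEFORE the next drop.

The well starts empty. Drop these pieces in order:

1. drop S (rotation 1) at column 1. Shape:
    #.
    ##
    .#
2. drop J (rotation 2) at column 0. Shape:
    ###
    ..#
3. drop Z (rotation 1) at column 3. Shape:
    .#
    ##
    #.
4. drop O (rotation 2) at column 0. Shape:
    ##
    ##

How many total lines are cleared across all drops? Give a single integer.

Answer: 0

Derivation:
Drop 1: S rot1 at col 1 lands with bottom-row=0; cleared 0 line(s) (total 0); column heights now [0 3 2 0 0 0], max=3
Drop 2: J rot2 at col 0 lands with bottom-row=2; cleared 0 line(s) (total 0); column heights now [4 4 4 0 0 0], max=4
Drop 3: Z rot1 at col 3 lands with bottom-row=0; cleared 0 line(s) (total 0); column heights now [4 4 4 2 3 0], max=4
Drop 4: O rot2 at col 0 lands with bottom-row=4; cleared 0 line(s) (total 0); column heights now [6 6 4 2 3 0], max=6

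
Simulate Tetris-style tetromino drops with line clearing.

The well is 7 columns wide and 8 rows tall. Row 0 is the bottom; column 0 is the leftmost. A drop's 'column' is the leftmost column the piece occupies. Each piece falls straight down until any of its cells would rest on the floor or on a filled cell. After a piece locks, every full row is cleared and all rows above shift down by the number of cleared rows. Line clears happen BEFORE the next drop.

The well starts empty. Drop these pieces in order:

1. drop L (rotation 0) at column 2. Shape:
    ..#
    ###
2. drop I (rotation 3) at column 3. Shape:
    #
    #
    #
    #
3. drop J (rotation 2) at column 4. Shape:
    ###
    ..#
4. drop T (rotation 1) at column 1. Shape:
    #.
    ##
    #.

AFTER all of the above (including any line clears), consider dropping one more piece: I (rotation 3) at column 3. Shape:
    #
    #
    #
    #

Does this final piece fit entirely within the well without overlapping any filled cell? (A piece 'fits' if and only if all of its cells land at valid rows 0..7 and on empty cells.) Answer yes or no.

Answer: no

Derivation:
Drop 1: L rot0 at col 2 lands with bottom-row=0; cleared 0 line(s) (total 0); column heights now [0 0 1 1 2 0 0], max=2
Drop 2: I rot3 at col 3 lands with bottom-row=1; cleared 0 line(s) (total 0); column heights now [0 0 1 5 2 0 0], max=5
Drop 3: J rot2 at col 4 lands with bottom-row=1; cleared 0 line(s) (total 0); column heights now [0 0 1 5 3 3 3], max=5
Drop 4: T rot1 at col 1 lands with bottom-row=0; cleared 0 line(s) (total 0); column heights now [0 3 2 5 3 3 3], max=5
Test piece I rot3 at col 3 (width 1): heights before test = [0 3 2 5 3 3 3]; fits = False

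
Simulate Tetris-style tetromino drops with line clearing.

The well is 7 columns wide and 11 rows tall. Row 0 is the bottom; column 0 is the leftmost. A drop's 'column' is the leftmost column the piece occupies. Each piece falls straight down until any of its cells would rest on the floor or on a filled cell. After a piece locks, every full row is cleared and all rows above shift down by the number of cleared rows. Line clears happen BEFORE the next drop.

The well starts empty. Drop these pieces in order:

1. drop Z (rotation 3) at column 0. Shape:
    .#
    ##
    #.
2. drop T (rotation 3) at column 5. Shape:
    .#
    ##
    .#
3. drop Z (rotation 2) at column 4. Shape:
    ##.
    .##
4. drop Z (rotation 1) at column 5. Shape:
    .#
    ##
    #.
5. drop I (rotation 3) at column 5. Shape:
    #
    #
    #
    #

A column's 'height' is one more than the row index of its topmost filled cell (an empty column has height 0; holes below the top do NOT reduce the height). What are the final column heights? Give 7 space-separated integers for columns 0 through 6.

Answer: 2 3 0 0 5 11 8

Derivation:
Drop 1: Z rot3 at col 0 lands with bottom-row=0; cleared 0 line(s) (total 0); column heights now [2 3 0 0 0 0 0], max=3
Drop 2: T rot3 at col 5 lands with bottom-row=0; cleared 0 line(s) (total 0); column heights now [2 3 0 0 0 2 3], max=3
Drop 3: Z rot2 at col 4 lands with bottom-row=3; cleared 0 line(s) (total 0); column heights now [2 3 0 0 5 5 4], max=5
Drop 4: Z rot1 at col 5 lands with bottom-row=5; cleared 0 line(s) (total 0); column heights now [2 3 0 0 5 7 8], max=8
Drop 5: I rot3 at col 5 lands with bottom-row=7; cleared 0 line(s) (total 0); column heights now [2 3 0 0 5 11 8], max=11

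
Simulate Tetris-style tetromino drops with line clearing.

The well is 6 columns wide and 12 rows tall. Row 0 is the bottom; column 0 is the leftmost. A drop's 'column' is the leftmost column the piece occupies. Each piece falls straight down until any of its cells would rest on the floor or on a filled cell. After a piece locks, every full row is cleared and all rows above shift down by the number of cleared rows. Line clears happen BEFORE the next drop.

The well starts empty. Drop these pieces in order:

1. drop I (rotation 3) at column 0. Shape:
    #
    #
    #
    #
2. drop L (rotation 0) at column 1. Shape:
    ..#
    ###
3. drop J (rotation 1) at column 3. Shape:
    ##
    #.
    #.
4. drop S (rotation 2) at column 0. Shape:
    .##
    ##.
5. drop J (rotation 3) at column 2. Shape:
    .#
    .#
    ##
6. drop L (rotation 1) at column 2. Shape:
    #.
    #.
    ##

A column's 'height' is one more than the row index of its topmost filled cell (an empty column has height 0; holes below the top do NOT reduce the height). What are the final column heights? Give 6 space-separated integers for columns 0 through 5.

Drop 1: I rot3 at col 0 lands with bottom-row=0; cleared 0 line(s) (total 0); column heights now [4 0 0 0 0 0], max=4
Drop 2: L rot0 at col 1 lands with bottom-row=0; cleared 0 line(s) (total 0); column heights now [4 1 1 2 0 0], max=4
Drop 3: J rot1 at col 3 lands with bottom-row=2; cleared 0 line(s) (total 0); column heights now [4 1 1 5 5 0], max=5
Drop 4: S rot2 at col 0 lands with bottom-row=4; cleared 0 line(s) (total 0); column heights now [5 6 6 5 5 0], max=6
Drop 5: J rot3 at col 2 lands with bottom-row=6; cleared 0 line(s) (total 0); column heights now [5 6 7 9 5 0], max=9
Drop 6: L rot1 at col 2 lands with bottom-row=9; cleared 0 line(s) (total 0); column heights now [5 6 12 10 5 0], max=12

Answer: 5 6 12 10 5 0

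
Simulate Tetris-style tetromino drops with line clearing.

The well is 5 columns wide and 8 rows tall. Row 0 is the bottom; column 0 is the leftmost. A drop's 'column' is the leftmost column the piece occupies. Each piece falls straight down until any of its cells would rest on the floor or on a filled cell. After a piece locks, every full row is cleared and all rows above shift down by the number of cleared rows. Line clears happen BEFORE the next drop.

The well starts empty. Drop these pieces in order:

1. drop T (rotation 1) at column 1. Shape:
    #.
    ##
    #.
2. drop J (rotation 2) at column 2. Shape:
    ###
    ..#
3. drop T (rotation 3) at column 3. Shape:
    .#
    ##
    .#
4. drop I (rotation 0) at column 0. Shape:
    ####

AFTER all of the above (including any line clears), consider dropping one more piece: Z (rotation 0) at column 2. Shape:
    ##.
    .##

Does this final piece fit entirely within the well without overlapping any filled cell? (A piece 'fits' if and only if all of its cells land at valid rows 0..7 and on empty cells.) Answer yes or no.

Drop 1: T rot1 at col 1 lands with bottom-row=0; cleared 0 line(s) (total 0); column heights now [0 3 2 0 0], max=3
Drop 2: J rot2 at col 2 lands with bottom-row=1; cleared 0 line(s) (total 0); column heights now [0 3 3 3 3], max=3
Drop 3: T rot3 at col 3 lands with bottom-row=3; cleared 0 line(s) (total 0); column heights now [0 3 3 5 6], max=6
Drop 4: I rot0 at col 0 lands with bottom-row=5; cleared 1 line(s) (total 1); column heights now [0 3 3 5 5], max=5
Test piece Z rot0 at col 2 (width 3): heights before test = [0 3 3 5 5]; fits = True

Answer: yes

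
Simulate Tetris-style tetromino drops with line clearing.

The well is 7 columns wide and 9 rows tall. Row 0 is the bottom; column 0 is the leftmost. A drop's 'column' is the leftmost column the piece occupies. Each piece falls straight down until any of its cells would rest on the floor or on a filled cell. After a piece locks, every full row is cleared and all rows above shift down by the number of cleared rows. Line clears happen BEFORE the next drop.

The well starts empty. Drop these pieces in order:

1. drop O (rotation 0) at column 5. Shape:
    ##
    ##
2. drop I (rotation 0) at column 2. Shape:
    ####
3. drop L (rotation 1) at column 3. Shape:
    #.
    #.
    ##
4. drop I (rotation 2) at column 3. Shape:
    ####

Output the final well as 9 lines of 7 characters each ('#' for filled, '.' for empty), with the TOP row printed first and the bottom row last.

Answer: .......
.......
...####
...#...
...#...
...##..
..####.
.....##
.....##

Derivation:
Drop 1: O rot0 at col 5 lands with bottom-row=0; cleared 0 line(s) (total 0); column heights now [0 0 0 0 0 2 2], max=2
Drop 2: I rot0 at col 2 lands with bottom-row=2; cleared 0 line(s) (total 0); column heights now [0 0 3 3 3 3 2], max=3
Drop 3: L rot1 at col 3 lands with bottom-row=3; cleared 0 line(s) (total 0); column heights now [0 0 3 6 4 3 2], max=6
Drop 4: I rot2 at col 3 lands with bottom-row=6; cleared 0 line(s) (total 0); column heights now [0 0 3 7 7 7 7], max=7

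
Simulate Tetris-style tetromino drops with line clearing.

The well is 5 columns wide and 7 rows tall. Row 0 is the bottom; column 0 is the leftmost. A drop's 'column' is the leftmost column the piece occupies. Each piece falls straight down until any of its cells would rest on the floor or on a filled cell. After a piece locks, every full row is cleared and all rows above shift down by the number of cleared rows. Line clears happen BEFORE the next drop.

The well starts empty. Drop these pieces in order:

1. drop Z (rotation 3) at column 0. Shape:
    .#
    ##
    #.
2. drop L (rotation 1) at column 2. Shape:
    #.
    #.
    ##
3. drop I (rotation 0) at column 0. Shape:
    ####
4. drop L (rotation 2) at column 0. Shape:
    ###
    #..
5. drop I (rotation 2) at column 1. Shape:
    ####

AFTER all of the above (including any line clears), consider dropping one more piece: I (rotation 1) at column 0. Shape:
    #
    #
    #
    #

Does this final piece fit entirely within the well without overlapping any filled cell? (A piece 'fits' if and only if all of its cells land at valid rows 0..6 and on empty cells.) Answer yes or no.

Answer: no

Derivation:
Drop 1: Z rot3 at col 0 lands with bottom-row=0; cleared 0 line(s) (total 0); column heights now [2 3 0 0 0], max=3
Drop 2: L rot1 at col 2 lands with bottom-row=0; cleared 0 line(s) (total 0); column heights now [2 3 3 1 0], max=3
Drop 3: I rot0 at col 0 lands with bottom-row=3; cleared 0 line(s) (total 0); column heights now [4 4 4 4 0], max=4
Drop 4: L rot2 at col 0 lands with bottom-row=4; cleared 0 line(s) (total 0); column heights now [6 6 6 4 0], max=6
Drop 5: I rot2 at col 1 lands with bottom-row=6; cleared 0 line(s) (total 0); column heights now [6 7 7 7 7], max=7
Test piece I rot1 at col 0 (width 1): heights before test = [6 7 7 7 7]; fits = False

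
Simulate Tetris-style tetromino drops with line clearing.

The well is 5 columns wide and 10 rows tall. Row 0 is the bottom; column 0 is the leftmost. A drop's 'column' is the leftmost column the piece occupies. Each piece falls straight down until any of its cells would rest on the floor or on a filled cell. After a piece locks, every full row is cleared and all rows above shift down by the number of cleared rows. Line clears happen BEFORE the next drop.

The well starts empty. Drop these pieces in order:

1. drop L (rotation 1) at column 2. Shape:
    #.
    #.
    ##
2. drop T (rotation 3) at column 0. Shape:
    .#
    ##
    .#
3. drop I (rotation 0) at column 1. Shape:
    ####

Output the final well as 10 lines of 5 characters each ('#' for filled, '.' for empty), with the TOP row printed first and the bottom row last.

Drop 1: L rot1 at col 2 lands with bottom-row=0; cleared 0 line(s) (total 0); column heights now [0 0 3 1 0], max=3
Drop 2: T rot3 at col 0 lands with bottom-row=0; cleared 0 line(s) (total 0); column heights now [2 3 3 1 0], max=3
Drop 3: I rot0 at col 1 lands with bottom-row=3; cleared 0 line(s) (total 0); column heights now [2 4 4 4 4], max=4

Answer: .....
.....
.....
.....
.....
.....
.####
.##..
###..
.###.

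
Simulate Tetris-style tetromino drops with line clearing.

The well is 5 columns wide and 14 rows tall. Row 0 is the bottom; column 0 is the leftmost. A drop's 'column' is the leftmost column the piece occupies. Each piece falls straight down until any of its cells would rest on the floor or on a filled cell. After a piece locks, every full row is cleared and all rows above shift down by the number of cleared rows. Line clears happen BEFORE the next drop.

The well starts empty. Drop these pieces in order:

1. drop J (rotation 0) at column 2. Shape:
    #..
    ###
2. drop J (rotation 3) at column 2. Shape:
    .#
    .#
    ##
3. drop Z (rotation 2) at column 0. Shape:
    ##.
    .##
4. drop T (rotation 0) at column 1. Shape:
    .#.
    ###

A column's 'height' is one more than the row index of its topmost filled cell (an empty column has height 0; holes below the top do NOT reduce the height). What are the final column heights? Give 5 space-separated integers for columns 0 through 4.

Drop 1: J rot0 at col 2 lands with bottom-row=0; cleared 0 line(s) (total 0); column heights now [0 0 2 1 1], max=2
Drop 2: J rot3 at col 2 lands with bottom-row=2; cleared 0 line(s) (total 0); column heights now [0 0 3 5 1], max=5
Drop 3: Z rot2 at col 0 lands with bottom-row=3; cleared 0 line(s) (total 0); column heights now [5 5 4 5 1], max=5
Drop 4: T rot0 at col 1 lands with bottom-row=5; cleared 0 line(s) (total 0); column heights now [5 6 7 6 1], max=7

Answer: 5 6 7 6 1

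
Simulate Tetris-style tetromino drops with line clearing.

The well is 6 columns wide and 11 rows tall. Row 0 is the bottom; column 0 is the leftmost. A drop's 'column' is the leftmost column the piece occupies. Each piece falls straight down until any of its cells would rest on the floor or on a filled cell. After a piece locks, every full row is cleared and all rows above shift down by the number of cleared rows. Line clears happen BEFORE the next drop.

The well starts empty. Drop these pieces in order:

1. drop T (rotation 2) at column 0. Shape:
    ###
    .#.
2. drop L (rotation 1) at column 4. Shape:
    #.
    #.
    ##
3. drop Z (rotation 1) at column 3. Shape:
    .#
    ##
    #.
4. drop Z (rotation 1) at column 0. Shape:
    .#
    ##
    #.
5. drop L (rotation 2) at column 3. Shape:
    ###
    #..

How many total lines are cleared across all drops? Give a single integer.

Answer: 0

Derivation:
Drop 1: T rot2 at col 0 lands with bottom-row=0; cleared 0 line(s) (total 0); column heights now [2 2 2 0 0 0], max=2
Drop 2: L rot1 at col 4 lands with bottom-row=0; cleared 0 line(s) (total 0); column heights now [2 2 2 0 3 1], max=3
Drop 3: Z rot1 at col 3 lands with bottom-row=2; cleared 0 line(s) (total 0); column heights now [2 2 2 4 5 1], max=5
Drop 4: Z rot1 at col 0 lands with bottom-row=2; cleared 0 line(s) (total 0); column heights now [4 5 2 4 5 1], max=5
Drop 5: L rot2 at col 3 lands with bottom-row=4; cleared 0 line(s) (total 0); column heights now [4 5 2 6 6 6], max=6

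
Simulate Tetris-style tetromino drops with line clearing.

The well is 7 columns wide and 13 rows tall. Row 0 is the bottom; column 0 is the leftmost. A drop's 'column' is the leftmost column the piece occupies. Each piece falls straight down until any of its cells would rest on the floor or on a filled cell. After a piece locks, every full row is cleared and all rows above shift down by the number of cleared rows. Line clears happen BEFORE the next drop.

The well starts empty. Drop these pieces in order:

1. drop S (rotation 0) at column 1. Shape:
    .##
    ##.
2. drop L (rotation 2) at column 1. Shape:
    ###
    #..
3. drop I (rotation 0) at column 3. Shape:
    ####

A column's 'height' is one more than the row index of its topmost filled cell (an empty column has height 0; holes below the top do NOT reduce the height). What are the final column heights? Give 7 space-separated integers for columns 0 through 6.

Answer: 0 3 3 4 4 4 4

Derivation:
Drop 1: S rot0 at col 1 lands with bottom-row=0; cleared 0 line(s) (total 0); column heights now [0 1 2 2 0 0 0], max=2
Drop 2: L rot2 at col 1 lands with bottom-row=1; cleared 0 line(s) (total 0); column heights now [0 3 3 3 0 0 0], max=3
Drop 3: I rot0 at col 3 lands with bottom-row=3; cleared 0 line(s) (total 0); column heights now [0 3 3 4 4 4 4], max=4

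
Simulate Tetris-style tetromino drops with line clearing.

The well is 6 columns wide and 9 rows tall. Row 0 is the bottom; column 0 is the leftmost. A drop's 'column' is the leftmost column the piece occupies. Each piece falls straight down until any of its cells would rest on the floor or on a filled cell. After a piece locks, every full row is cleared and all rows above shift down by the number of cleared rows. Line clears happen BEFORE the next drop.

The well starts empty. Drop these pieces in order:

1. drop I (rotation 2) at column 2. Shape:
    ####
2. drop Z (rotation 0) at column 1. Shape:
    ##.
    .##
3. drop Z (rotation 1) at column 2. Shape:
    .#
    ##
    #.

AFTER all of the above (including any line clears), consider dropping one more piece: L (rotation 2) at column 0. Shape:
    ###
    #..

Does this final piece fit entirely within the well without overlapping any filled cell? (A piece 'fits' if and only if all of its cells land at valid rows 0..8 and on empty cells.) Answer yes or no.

Drop 1: I rot2 at col 2 lands with bottom-row=0; cleared 0 line(s) (total 0); column heights now [0 0 1 1 1 1], max=1
Drop 2: Z rot0 at col 1 lands with bottom-row=1; cleared 0 line(s) (total 0); column heights now [0 3 3 2 1 1], max=3
Drop 3: Z rot1 at col 2 lands with bottom-row=3; cleared 0 line(s) (total 0); column heights now [0 3 5 6 1 1], max=6
Test piece L rot2 at col 0 (width 3): heights before test = [0 3 5 6 1 1]; fits = True

Answer: yes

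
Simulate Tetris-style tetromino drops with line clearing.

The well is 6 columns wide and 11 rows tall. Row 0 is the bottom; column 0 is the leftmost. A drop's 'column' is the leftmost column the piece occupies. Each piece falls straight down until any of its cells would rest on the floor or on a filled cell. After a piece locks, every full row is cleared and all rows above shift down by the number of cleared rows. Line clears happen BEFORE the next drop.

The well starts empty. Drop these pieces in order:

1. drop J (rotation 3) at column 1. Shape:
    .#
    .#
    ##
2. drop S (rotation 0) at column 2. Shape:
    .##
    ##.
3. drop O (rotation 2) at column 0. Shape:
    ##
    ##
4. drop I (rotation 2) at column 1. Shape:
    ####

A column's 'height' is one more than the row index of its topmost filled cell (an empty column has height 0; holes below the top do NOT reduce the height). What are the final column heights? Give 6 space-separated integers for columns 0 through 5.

Drop 1: J rot3 at col 1 lands with bottom-row=0; cleared 0 line(s) (total 0); column heights now [0 1 3 0 0 0], max=3
Drop 2: S rot0 at col 2 lands with bottom-row=3; cleared 0 line(s) (total 0); column heights now [0 1 4 5 5 0], max=5
Drop 3: O rot2 at col 0 lands with bottom-row=1; cleared 0 line(s) (total 0); column heights now [3 3 4 5 5 0], max=5
Drop 4: I rot2 at col 1 lands with bottom-row=5; cleared 0 line(s) (total 0); column heights now [3 6 6 6 6 0], max=6

Answer: 3 6 6 6 6 0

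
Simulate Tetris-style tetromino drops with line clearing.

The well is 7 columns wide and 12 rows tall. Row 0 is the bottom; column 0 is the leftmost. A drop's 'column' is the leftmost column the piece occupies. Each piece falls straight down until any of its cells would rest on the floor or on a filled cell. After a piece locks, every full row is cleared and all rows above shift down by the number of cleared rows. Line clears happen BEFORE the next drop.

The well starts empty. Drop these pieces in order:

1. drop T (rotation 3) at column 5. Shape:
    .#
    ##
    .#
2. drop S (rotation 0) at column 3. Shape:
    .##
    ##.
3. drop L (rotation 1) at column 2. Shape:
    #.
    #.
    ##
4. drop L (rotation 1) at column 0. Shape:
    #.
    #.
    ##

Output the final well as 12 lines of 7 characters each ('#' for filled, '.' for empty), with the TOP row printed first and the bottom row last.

Answer: .......
.......
.......
.......
.......
.......
.......
..#....
..#....
#.#####
#..####
##....#

Derivation:
Drop 1: T rot3 at col 5 lands with bottom-row=0; cleared 0 line(s) (total 0); column heights now [0 0 0 0 0 2 3], max=3
Drop 2: S rot0 at col 3 lands with bottom-row=1; cleared 0 line(s) (total 0); column heights now [0 0 0 2 3 3 3], max=3
Drop 3: L rot1 at col 2 lands with bottom-row=2; cleared 0 line(s) (total 0); column heights now [0 0 5 3 3 3 3], max=5
Drop 4: L rot1 at col 0 lands with bottom-row=0; cleared 0 line(s) (total 0); column heights now [3 1 5 3 3 3 3], max=5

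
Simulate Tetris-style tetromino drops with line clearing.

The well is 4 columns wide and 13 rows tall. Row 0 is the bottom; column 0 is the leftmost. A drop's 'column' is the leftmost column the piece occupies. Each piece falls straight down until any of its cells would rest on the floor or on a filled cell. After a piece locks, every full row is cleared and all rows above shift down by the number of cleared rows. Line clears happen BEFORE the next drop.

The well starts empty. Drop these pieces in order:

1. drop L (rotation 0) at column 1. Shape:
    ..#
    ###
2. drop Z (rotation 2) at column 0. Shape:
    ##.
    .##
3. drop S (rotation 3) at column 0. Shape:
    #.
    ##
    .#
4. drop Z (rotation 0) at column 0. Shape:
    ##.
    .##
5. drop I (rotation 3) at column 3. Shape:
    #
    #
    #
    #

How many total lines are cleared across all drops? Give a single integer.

Drop 1: L rot0 at col 1 lands with bottom-row=0; cleared 0 line(s) (total 0); column heights now [0 1 1 2], max=2
Drop 2: Z rot2 at col 0 lands with bottom-row=1; cleared 0 line(s) (total 0); column heights now [3 3 2 2], max=3
Drop 3: S rot3 at col 0 lands with bottom-row=3; cleared 0 line(s) (total 0); column heights now [6 5 2 2], max=6
Drop 4: Z rot0 at col 0 lands with bottom-row=5; cleared 0 line(s) (total 0); column heights now [7 7 6 2], max=7
Drop 5: I rot3 at col 3 lands with bottom-row=2; cleared 1 line(s) (total 1); column heights now [6 6 2 5], max=6

Answer: 1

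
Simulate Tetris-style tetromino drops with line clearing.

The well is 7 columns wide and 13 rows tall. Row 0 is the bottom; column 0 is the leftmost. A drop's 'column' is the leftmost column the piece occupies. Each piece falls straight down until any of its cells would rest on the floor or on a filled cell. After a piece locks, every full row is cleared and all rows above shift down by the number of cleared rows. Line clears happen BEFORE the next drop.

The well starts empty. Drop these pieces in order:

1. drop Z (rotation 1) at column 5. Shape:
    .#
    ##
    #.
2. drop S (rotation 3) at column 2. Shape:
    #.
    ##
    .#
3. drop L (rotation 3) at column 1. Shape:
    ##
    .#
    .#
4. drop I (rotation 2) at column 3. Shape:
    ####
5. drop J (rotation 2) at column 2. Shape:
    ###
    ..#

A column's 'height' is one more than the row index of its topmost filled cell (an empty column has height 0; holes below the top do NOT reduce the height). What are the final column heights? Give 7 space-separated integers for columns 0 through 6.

Drop 1: Z rot1 at col 5 lands with bottom-row=0; cleared 0 line(s) (total 0); column heights now [0 0 0 0 0 2 3], max=3
Drop 2: S rot3 at col 2 lands with bottom-row=0; cleared 0 line(s) (total 0); column heights now [0 0 3 2 0 2 3], max=3
Drop 3: L rot3 at col 1 lands with bottom-row=3; cleared 0 line(s) (total 0); column heights now [0 6 6 2 0 2 3], max=6
Drop 4: I rot2 at col 3 lands with bottom-row=3; cleared 0 line(s) (total 0); column heights now [0 6 6 4 4 4 4], max=6
Drop 5: J rot2 at col 2 lands with bottom-row=5; cleared 0 line(s) (total 0); column heights now [0 6 7 7 7 4 4], max=7

Answer: 0 6 7 7 7 4 4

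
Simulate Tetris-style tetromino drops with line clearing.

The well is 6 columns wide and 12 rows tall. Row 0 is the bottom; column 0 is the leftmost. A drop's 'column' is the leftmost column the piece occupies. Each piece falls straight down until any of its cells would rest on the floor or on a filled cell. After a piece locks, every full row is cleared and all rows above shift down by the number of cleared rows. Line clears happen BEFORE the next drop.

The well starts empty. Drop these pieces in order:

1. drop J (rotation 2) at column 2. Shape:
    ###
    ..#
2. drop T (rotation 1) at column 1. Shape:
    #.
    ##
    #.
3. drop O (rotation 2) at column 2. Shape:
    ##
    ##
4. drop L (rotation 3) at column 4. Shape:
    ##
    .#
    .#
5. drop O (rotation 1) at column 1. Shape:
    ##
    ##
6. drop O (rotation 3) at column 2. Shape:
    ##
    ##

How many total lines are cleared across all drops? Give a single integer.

Answer: 0

Derivation:
Drop 1: J rot2 at col 2 lands with bottom-row=0; cleared 0 line(s) (total 0); column heights now [0 0 2 2 2 0], max=2
Drop 2: T rot1 at col 1 lands with bottom-row=1; cleared 0 line(s) (total 0); column heights now [0 4 3 2 2 0], max=4
Drop 3: O rot2 at col 2 lands with bottom-row=3; cleared 0 line(s) (total 0); column heights now [0 4 5 5 2 0], max=5
Drop 4: L rot3 at col 4 lands with bottom-row=0; cleared 0 line(s) (total 0); column heights now [0 4 5 5 3 3], max=5
Drop 5: O rot1 at col 1 lands with bottom-row=5; cleared 0 line(s) (total 0); column heights now [0 7 7 5 3 3], max=7
Drop 6: O rot3 at col 2 lands with bottom-row=7; cleared 0 line(s) (total 0); column heights now [0 7 9 9 3 3], max=9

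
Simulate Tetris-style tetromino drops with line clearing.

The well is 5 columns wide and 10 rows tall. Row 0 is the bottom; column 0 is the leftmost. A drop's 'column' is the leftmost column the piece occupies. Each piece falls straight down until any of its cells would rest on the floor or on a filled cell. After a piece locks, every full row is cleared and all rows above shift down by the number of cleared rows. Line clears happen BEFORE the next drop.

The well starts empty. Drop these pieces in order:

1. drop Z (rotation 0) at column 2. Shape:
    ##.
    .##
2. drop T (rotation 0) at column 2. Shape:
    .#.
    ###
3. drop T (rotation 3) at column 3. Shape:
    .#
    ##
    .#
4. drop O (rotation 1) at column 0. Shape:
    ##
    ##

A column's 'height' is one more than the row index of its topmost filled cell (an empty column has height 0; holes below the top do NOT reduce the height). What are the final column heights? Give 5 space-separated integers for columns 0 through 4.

Drop 1: Z rot0 at col 2 lands with bottom-row=0; cleared 0 line(s) (total 0); column heights now [0 0 2 2 1], max=2
Drop 2: T rot0 at col 2 lands with bottom-row=2; cleared 0 line(s) (total 0); column heights now [0 0 3 4 3], max=4
Drop 3: T rot3 at col 3 lands with bottom-row=3; cleared 0 line(s) (total 0); column heights now [0 0 3 5 6], max=6
Drop 4: O rot1 at col 0 lands with bottom-row=0; cleared 0 line(s) (total 0); column heights now [2 2 3 5 6], max=6

Answer: 2 2 3 5 6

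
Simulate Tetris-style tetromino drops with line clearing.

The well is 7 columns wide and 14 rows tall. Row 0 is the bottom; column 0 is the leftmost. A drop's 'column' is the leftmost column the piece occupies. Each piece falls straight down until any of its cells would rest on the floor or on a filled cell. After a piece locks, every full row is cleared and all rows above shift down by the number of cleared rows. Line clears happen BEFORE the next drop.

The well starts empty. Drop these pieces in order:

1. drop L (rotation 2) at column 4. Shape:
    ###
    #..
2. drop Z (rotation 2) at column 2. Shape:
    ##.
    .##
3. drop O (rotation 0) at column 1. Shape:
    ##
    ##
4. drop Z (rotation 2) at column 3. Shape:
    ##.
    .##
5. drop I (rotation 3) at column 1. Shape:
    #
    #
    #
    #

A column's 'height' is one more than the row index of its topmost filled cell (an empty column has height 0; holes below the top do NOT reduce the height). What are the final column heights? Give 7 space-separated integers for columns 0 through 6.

Answer: 0 10 6 5 5 4 2

Derivation:
Drop 1: L rot2 at col 4 lands with bottom-row=0; cleared 0 line(s) (total 0); column heights now [0 0 0 0 2 2 2], max=2
Drop 2: Z rot2 at col 2 lands with bottom-row=2; cleared 0 line(s) (total 0); column heights now [0 0 4 4 3 2 2], max=4
Drop 3: O rot0 at col 1 lands with bottom-row=4; cleared 0 line(s) (total 0); column heights now [0 6 6 4 3 2 2], max=6
Drop 4: Z rot2 at col 3 lands with bottom-row=3; cleared 0 line(s) (total 0); column heights now [0 6 6 5 5 4 2], max=6
Drop 5: I rot3 at col 1 lands with bottom-row=6; cleared 0 line(s) (total 0); column heights now [0 10 6 5 5 4 2], max=10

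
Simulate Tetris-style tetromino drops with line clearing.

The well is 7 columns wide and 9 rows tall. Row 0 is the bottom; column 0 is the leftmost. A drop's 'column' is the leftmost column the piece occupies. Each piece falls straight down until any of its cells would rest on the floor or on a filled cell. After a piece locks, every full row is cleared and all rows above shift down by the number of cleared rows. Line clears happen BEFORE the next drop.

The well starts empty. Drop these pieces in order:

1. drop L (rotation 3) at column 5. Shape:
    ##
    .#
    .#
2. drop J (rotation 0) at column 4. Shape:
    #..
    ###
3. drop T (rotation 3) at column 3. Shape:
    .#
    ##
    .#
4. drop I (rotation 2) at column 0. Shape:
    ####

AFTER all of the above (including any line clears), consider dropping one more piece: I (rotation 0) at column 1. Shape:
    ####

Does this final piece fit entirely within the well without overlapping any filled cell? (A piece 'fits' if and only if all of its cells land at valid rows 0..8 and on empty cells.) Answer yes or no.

Answer: yes

Derivation:
Drop 1: L rot3 at col 5 lands with bottom-row=0; cleared 0 line(s) (total 0); column heights now [0 0 0 0 0 3 3], max=3
Drop 2: J rot0 at col 4 lands with bottom-row=3; cleared 0 line(s) (total 0); column heights now [0 0 0 0 5 4 4], max=5
Drop 3: T rot3 at col 3 lands with bottom-row=5; cleared 0 line(s) (total 0); column heights now [0 0 0 7 8 4 4], max=8
Drop 4: I rot2 at col 0 lands with bottom-row=7; cleared 0 line(s) (total 0); column heights now [8 8 8 8 8 4 4], max=8
Test piece I rot0 at col 1 (width 4): heights before test = [8 8 8 8 8 4 4]; fits = True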